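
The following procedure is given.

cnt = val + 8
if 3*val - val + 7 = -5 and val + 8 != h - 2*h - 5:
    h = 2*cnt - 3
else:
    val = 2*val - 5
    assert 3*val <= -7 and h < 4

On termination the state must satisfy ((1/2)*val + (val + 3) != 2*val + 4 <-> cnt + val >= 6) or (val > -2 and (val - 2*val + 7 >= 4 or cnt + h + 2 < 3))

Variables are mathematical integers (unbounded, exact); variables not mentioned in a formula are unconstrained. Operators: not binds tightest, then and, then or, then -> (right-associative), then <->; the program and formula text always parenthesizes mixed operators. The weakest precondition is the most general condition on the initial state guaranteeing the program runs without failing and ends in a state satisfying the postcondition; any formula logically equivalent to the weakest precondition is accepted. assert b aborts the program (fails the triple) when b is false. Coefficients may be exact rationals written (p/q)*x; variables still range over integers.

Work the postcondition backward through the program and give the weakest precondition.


Working backward. After the program, the postcondition ((1/2)*val + (val + 3) != 2*val + 4 <-> cnt + val >= 6) or (val > -2 and (val - 2*val + 7 >= 4 or cnt + h + 2 < 3)) must hold; in canonical form it is ((1/2)*val != -1 <-> cnt + val >= 6) or (val > -2 and (val <= 3 or cnt + h < 1)).
Then branch requires ((1/2)*val != -1 <-> cnt + val >= 6) or (val > -2 and (val <= 3 or 3*cnt < 4)); else branch requires 6*val <= 8 and h < 4 and ((val != 3/2 <-> cnt + 2*val >= 11) or (2*val > 3 and (2*val <= 8 or cnt + h < 1))).
Before the if: ((2*val = -12 and h + val != -13) -> (((1/2)*val != -1 <-> cnt + val >= 6) or (val > -2 and (val <= 3 or 3*cnt < 4)))) and ((not (2*val = -12 and h + val != -13)) -> (6*val <= 8 and h < 4 and ((val != 3/2 <-> cnt + 2*val >= 11) or (2*val > 3 and (2*val <= 8 or cnt + h < 1)))))
Before cnt := val + 8: ((2*val = -12 and h + val != -13) -> (((1/2)*val != -1 <-> 2*val >= -2) or (val > -2 and (val <= 3 or 3*val < -20)))) and ((not (2*val = -12 and h + val != -13)) -> (6*val <= 8 and h < 4 and ((val != 3/2 <-> 3*val >= 3) or (2*val > 3 and (2*val <= 8 or h + val < -7)))))
Answer: WP = ((2*val = -12 and h + val != -13) -> (((1/2)*val != -1 <-> 2*val >= -2) or (val > -2 and (val <= 3 or 3*val < -20)))) and ((not (2*val = -12 and h + val != -13)) -> (6*val <= 8 and h < 4 and ((val != 3/2 <-> 3*val >= 3) or (2*val > 3 and (2*val <= 8 or h + val < -7)))))


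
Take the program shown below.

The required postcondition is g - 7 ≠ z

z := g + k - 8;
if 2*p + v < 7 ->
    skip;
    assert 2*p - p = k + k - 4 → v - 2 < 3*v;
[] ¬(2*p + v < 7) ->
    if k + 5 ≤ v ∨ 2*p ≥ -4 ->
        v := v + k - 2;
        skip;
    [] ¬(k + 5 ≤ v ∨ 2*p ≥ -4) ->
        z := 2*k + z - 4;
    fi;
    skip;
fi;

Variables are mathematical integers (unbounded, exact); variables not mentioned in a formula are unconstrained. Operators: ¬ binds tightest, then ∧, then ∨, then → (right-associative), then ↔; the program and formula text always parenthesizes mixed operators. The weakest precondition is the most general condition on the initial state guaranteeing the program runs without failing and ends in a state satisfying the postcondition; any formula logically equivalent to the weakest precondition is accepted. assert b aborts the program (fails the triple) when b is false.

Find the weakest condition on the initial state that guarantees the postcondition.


Working backward. After the program, the postcondition g - 7 ≠ z must hold; in canonical form it is g ≠ z + 7.
Then branch requires (p = 2*k - 4 → 2*v > -2) ∧ g ≠ z + 7; else branch requires ((k ≤ v - 5 ∨ 2*p ≥ -4) → g ≠ z + 7) ∧ ((¬(k ≤ v - 5 ∨ 2*p ≥ -4)) → g ≠ 2*k + z + 3).
Before the if: (2*p + v < 7 → ((p = 2*k - 4 → 2*v > -2) ∧ g ≠ z + 7)) ∧ ((¬(2*p + v < 7)) → (((k ≤ v - 5 ∨ 2*p ≥ -4) → g ≠ z + 7) ∧ ((¬(k ≤ v - 5 ∨ 2*p ≥ -4)) → g ≠ 2*k + z + 3)))
Before z := g + k - 8: (2*p + v < 7 → ((p = 2*k - 4 → 2*v > -2) ∧ k ≠ 1)) ∧ ((¬(2*p + v < 7)) → (((k ≤ v - 5 ∨ 2*p ≥ -4) → k ≠ 1) ∧ ((¬(k ≤ v - 5 ∨ 2*p ≥ -4)) → 3*k ≠ 5)))
Answer: WP = (2*p + v < 7 → ((p = 2*k - 4 → 2*v > -2) ∧ k ≠ 1)) ∧ ((¬(2*p + v < 7)) → (((k ≤ v - 5 ∨ 2*p ≥ -4) → k ≠ 1) ∧ ((¬(k ≤ v - 5 ∨ 2*p ≥ -4)) → 3*k ≠ 5)))


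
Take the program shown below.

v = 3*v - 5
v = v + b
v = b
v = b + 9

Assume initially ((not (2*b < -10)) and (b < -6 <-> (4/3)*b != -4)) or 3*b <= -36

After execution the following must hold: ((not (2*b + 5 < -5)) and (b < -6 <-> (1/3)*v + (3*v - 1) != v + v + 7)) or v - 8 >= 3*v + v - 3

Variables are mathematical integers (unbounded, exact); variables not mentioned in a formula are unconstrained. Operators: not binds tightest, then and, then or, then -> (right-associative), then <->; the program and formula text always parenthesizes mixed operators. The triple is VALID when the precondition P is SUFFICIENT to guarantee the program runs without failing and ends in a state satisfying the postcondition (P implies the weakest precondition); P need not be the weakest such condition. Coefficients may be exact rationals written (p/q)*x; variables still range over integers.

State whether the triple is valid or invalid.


Working backward. After the program, the postcondition ((not (2*b + 5 < -5)) and (b < -6 <-> (1/3)*v + (3*v - 1) != v + v + 7)) or v - 8 >= 3*v + v - 3 must hold; in canonical form it is ((not (2*b < -10)) and (b < -6 <-> (4/3)*v != 8)) or 3*v <= -5.
Before v := b + 9: ((not (2*b < -10)) and (b < -6 <-> (4/3)*b != -4)) or 3*b <= -32
Before v := b: ((not (2*b < -10)) and (b < -6 <-> (4/3)*b != -4)) or 3*b <= -32
Before v := v + b: ((not (2*b < -10)) and (b < -6 <-> (4/3)*b != -4)) or 3*b <= -32
Before v := 3*v - 5: ((not (2*b < -10)) and (b < -6 <-> (4/3)*b != -4)) or 3*b <= -32
The weakest precondition is ((not (2*b < -10)) and (b < -6 <-> (4/3)*b != -4)) or 3*b <= -32.
Check whether ((not (2*b < -10)) and (b < -6 <-> (4/3)*b != -4)) or 3*b <= -36 implies it.
Every state satisfying the precondition satisfies the weakest precondition: the implication holds.
Answer: valid


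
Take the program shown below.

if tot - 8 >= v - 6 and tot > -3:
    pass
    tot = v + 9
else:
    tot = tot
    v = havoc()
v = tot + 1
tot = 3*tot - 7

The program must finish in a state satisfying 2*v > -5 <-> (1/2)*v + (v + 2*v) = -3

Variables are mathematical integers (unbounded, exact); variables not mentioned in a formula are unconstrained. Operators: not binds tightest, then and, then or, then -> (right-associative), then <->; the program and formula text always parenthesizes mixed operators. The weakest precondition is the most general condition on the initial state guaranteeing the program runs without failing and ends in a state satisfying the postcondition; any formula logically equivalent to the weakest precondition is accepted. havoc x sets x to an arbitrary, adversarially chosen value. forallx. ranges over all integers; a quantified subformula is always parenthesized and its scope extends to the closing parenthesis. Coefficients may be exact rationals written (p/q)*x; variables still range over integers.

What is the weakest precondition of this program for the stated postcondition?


Working backward. After the program, the postcondition 2*v > -5 <-> (1/2)*v + (v + 2*v) = -3 must hold; in canonical form it is 2*v > -5 <-> (7/2)*v = -3.
Before tot := 3*tot - 7: 2*v > -5 <-> (7/2)*v = -3
Before v := tot + 1: 2*tot > -7 <-> (7/2)*tot = -13/2
Then branch requires 2*v > -25 <-> (7/2)*v = -38; else branch requires 2*tot > -7 <-> (7/2)*tot = -13/2.
Before the if: ((tot >= v + 2 and tot > -3) -> (2*v > -25 <-> (7/2)*v = -38)) and ((not (tot >= v + 2 and tot > -3)) -> (2*tot > -7 <-> (7/2)*tot = -13/2))
Answer: WP = ((tot >= v + 2 and tot > -3) -> (2*v > -25 <-> (7/2)*v = -38)) and ((not (tot >= v + 2 and tot > -3)) -> (2*tot > -7 <-> (7/2)*tot = -13/2))


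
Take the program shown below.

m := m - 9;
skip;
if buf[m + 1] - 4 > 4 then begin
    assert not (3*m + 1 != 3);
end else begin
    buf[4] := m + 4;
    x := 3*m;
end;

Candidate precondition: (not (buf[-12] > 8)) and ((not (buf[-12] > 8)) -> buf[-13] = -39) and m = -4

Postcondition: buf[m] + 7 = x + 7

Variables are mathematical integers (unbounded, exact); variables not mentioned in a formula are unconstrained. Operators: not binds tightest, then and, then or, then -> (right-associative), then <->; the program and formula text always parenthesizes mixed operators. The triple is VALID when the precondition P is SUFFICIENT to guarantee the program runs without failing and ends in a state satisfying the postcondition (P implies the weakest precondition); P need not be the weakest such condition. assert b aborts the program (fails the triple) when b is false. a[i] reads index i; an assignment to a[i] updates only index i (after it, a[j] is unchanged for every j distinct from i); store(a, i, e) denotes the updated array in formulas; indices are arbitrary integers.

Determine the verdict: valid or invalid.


Working backward. After the program, the postcondition buf[m] + 7 = x + 7 must hold; in canonical form it is buf[m] = x.
Then branch requires (not (3*m != 2)) and buf[m] = x; else branch requires store(buf, 4, m + 4)[m] = 3*m.
Before the if: (buf[m + 1] > 8 -> ((not (3*m != 2)) and buf[m] = x)) and ((not (buf[m + 1] > 8)) -> store(buf, 4, m + 4)[m] = 3*m)
Before skip: (buf[m + 1] > 8 -> ((not (3*m != 2)) and buf[m] = x)) and ((not (buf[m + 1] > 8)) -> store(buf, 4, m + 4)[m] = 3*m)
Before m := m - 9: (buf[m - 8] > 8 -> ((not (3*m != 29)) and buf[m - 9] = x)) and ((not (buf[m - 8] > 8)) -> store(buf, 4, m - 5)[m - 9] = 3*m - 27)
The weakest precondition is (buf[m - 8] > 8 -> ((not (3*m != 29)) and buf[m - 9] = x)) and ((not (buf[m - 8] > 8)) -> store(buf, 4, m - 5)[m - 9] = 3*m - 27).
Check whether (not (buf[-12] > 8)) and ((not (buf[-12] > 8)) -> buf[-13] = -39) and m = -4 implies it.
Every state satisfying the precondition satisfies the weakest precondition: the implication holds.
Answer: valid


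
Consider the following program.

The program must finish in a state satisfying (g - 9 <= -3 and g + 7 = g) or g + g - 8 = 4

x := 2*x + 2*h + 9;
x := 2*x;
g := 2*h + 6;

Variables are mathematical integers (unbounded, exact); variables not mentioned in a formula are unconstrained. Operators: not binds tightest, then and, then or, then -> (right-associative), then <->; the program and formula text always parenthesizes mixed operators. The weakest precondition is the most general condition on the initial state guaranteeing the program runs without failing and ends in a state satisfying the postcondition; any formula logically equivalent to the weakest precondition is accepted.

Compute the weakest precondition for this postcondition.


Working backward. After the program, the postcondition (g - 9 <= -3 and g + 7 = g) or g + g - 8 = 4 must hold; in canonical form it is 2*g = 12.
Before g := 2*h + 6: 4*h = 0
Before x := 2*x: 4*h = 0
Before x := 2*x + 2*h + 9: 4*h = 0
Answer: WP = 4*h = 0


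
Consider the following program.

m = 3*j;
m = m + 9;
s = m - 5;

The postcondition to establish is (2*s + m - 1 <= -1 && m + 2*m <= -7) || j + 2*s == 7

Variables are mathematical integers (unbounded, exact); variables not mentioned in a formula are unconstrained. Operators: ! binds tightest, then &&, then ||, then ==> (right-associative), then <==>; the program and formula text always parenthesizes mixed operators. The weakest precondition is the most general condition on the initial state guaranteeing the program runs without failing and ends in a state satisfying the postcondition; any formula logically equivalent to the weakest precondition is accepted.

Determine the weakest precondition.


Working backward. After the program, the postcondition (2*s + m - 1 <= -1 && m + 2*m <= -7) || j + 2*s == 7 must hold; in canonical form it is (m + 2*s <= 0 && 3*m <= -7) || j + 2*s == 7.
Before s := m - 5: (3*m <= 10 && 3*m <= -7) || j + 2*m == 17
Before m := m + 9: (3*m <= -17 && 3*m <= -34) || j + 2*m == -1
Before m := 3*j: (9*j <= -17 && 9*j <= -34) || 7*j == -1
Answer: WP = (9*j <= -17 && 9*j <= -34) || 7*j == -1


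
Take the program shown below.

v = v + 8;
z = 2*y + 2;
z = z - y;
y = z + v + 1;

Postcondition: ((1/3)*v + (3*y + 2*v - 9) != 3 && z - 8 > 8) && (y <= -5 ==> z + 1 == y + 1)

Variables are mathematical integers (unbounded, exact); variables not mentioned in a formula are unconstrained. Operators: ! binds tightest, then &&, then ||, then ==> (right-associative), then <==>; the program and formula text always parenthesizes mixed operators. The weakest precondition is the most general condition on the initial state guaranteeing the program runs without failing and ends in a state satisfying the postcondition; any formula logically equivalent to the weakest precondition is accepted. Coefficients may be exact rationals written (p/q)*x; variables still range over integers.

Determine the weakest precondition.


Working backward. After the program, the postcondition ((1/3)*v + (3*y + 2*v - 9) != 3 && z - 8 > 8) && (y <= -5 ==> z + 1 == y + 1) must hold; in canonical form it is (7/3)*v + 3*y != 12 && z > 16 && (y <= -5 ==> z == y).
Before y := z + v + 1: (16/3)*v + 3*z != 9 && z > 16 && (v + z <= -6 ==> v == -1)
Before z := z - y: (16/3)*v + 3*z != 3*y + 9 && z > y + 16 && (v + z <= y - 6 ==> v == -1)
Before z := 2*y + 2: (16/3)*v + 3*y != 3 && y > 14 && (v + y <= -8 ==> v == -1)
Before v := v + 8: (16/3)*v + 3*y != -119/3 && y > 14 && (v + y <= -16 ==> v == -9)
Answer: WP = (16/3)*v + 3*y != -119/3 && y > 14 && (v + y <= -16 ==> v == -9)


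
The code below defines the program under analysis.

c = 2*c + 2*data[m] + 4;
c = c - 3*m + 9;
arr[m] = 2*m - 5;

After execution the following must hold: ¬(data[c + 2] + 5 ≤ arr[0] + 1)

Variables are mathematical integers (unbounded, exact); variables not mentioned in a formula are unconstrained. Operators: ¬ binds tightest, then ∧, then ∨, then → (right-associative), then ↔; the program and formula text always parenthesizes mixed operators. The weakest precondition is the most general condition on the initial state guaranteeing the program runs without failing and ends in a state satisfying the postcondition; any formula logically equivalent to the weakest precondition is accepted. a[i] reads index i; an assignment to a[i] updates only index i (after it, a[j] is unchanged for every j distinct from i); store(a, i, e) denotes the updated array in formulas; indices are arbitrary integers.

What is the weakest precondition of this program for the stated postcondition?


Working backward. After the program, the postcondition ¬(data[c + 2] + 5 ≤ arr[0] + 1) must hold; in canonical form it is ¬(data[c + 2] ≤ arr[0] - 4).
Before arr[m] := 2*m - 5: ¬(data[c + 2] ≤ store(arr, m, 2*m - 5)[0] - 4)
Before c := c - 3*m + 9: ¬(data[c - 3*m + 11] ≤ store(arr, m, 2*m - 5)[0] - 4)
Before c := 2*c + 2*data[m] + 4: ¬(data[2*data[m] + 2*c - 3*m + 15] ≤ store(arr, m, 2*m - 5)[0] - 4)
Answer: WP = ¬(data[2*data[m] + 2*c - 3*m + 15] ≤ store(arr, m, 2*m - 5)[0] - 4)


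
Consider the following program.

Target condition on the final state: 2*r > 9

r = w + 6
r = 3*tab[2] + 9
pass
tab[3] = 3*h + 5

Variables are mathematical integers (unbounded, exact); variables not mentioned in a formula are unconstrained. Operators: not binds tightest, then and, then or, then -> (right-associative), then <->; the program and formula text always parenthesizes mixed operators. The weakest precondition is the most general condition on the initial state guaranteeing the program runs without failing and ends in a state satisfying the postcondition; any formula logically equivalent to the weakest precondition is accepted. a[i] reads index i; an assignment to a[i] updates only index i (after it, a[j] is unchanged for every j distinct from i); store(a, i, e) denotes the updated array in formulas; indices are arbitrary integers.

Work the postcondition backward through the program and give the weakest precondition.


Working backward. After the program, 2*r > 9 must hold.
Before tab[3] := 3*h + 5: 2*r > 9
Before skip: 2*r > 9
Before r := 3*tab[2] + 9: 6*tab[2] > -9
Before r := w + 6: 6*tab[2] > -9
Answer: WP = 6*tab[2] > -9


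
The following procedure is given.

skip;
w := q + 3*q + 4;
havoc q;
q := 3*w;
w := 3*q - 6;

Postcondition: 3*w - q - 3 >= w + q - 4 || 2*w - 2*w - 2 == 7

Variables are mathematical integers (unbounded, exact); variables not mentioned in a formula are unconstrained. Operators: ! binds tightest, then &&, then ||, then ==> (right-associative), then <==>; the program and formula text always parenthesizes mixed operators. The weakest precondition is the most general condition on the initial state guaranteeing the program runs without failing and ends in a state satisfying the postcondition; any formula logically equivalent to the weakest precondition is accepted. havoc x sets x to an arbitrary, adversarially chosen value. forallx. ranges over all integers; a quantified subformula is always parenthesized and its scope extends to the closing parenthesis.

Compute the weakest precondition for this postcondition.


Working backward. After the program, the postcondition 3*w - q - 3 >= w + q - 4 || 2*w - 2*w - 2 == 7 must hold; in canonical form it is 2*w >= 2*q - 1.
Before w := 3*q - 6: 4*q >= 11
Before q := 3*w: 12*w >= 11
Before havoc q: 12*w >= 11
Before w := q + 3*q + 4: 48*q >= -37
Before skip: 48*q >= -37
Answer: WP = 48*q >= -37


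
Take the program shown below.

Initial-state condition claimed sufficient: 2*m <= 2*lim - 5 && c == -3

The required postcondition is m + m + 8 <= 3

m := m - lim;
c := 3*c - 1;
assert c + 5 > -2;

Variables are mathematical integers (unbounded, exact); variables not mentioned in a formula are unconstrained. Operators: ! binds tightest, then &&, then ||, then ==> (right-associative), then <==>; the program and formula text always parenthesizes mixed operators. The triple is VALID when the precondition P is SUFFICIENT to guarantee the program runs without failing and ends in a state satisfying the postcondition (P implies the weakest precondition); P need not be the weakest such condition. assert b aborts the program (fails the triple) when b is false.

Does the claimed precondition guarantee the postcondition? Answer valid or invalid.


Working backward. After the program, the postcondition m + m + 8 <= 3 must hold; in canonical form it is 2*m <= -5.
Before assert c + 5 > -2: c > -7 && 2*m <= -5
Before c := 3*c - 1: 3*c > -6 && 2*m <= -5
Before m := m - lim: 3*c > -6 && 2*m <= 2*lim - 5
The weakest precondition is 3*c > -6 && 2*m <= 2*lim - 5.
Check whether 2*m <= 2*lim - 5 && c == -3 implies it.
Countermodel: at the initial state c = -3, lim = 0, m = -3, the precondition holds but the weakest precondition fails.
Answer: invalid


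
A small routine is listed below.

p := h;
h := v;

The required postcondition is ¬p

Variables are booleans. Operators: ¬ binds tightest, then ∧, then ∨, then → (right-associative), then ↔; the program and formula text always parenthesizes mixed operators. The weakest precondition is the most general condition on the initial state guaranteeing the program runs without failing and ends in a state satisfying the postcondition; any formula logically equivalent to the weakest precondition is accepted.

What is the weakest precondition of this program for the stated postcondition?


Working backward. After the program, ¬p must hold.
Before h := v: ¬p
Before p := h: ¬h
Answer: WP = ¬h


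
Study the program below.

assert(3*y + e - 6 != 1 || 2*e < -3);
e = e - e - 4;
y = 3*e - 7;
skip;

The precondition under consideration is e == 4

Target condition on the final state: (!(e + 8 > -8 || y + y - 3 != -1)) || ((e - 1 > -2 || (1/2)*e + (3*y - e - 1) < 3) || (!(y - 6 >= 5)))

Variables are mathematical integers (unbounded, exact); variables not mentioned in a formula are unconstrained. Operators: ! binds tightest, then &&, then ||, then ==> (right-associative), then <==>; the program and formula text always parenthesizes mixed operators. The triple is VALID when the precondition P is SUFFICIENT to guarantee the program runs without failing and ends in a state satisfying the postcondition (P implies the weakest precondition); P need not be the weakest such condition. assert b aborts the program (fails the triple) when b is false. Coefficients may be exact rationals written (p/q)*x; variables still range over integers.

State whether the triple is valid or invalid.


Working backward. After the program, the postcondition (!(e + 8 > -8 || y + y - 3 != -1)) || ((e - 1 > -2 || (1/2)*e + (3*y - e - 1) < 3) || (!(y - 6 >= 5))) must hold; in canonical form it is (!(e > -16 || 2*y != 2)) || e > -1 || 3*y < (1/2)*e + 4 || (!(y >= 11)).
Before skip: (!(e > -16 || 2*y != 2)) || e > -1 || 3*y < (1/2)*e + 4 || (!(y >= 11))
Before y := 3*e - 7: (!(e > -16 || 6*e != 16)) || e > -1 || (17/2)*e < 25 || (!(3*e >= 18))
Before e := e - e - 4: true
Before assert 3*y + e - 6 != 1 || 2*e < -3: e + 3*y != 7 || 2*e < -3
The weakest precondition is e + 3*y != 7 || 2*e < -3.
Check whether e == 4 implies it.
Countermodel: at the initial state e = 4, y = 1, the precondition holds but the weakest precondition fails.
Answer: invalid


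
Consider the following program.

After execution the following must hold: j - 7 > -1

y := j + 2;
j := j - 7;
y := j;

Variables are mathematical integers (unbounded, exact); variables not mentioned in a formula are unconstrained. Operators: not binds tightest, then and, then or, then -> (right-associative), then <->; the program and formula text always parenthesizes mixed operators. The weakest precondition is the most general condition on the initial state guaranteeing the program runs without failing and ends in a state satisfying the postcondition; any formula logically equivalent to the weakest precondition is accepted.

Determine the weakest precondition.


Working backward. After the program, the postcondition j - 7 > -1 must hold; in canonical form it is j > 6.
Before y := j: j > 6
Before j := j - 7: j > 13
Before y := j + 2: j > 13
Answer: WP = j > 13


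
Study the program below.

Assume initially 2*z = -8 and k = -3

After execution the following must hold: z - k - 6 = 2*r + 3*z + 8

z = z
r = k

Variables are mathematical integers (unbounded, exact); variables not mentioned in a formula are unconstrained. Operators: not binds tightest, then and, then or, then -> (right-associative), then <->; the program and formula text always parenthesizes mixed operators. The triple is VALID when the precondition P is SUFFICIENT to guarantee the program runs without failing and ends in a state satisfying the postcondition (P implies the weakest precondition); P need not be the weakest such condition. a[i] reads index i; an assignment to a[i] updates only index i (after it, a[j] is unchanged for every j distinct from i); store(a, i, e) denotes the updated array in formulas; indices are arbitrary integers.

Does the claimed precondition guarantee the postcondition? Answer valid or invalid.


Working backward. After the program, the postcondition z - k - 6 = 2*r + 3*z + 8 must hold; in canonical form it is k + 2*r + 2*z = -14.
Before r := k: 3*k + 2*z = -14
Before z := z: 3*k + 2*z = -14
The weakest precondition is 3*k + 2*z = -14.
Check whether 2*z = -8 and k = -3 implies it.
Countermodel: at the initial state k = -3, z = -4, the precondition holds but the weakest precondition fails.
Answer: invalid


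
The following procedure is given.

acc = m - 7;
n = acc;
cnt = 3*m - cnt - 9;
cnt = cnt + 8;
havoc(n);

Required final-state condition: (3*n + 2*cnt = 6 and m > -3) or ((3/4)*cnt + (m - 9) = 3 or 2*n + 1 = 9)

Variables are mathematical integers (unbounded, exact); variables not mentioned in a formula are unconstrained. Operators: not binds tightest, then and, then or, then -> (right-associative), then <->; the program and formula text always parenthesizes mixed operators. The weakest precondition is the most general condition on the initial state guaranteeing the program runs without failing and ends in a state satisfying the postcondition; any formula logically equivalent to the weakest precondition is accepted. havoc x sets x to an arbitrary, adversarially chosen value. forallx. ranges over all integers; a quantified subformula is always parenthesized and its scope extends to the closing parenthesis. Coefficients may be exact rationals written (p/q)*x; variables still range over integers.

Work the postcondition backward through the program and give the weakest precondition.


Working backward. After the program, the postcondition (3*n + 2*cnt = 6 and m > -3) or ((3/4)*cnt + (m - 9) = 3 or 2*n + 1 = 9) must hold; in canonical form it is (2*cnt + 3*n = 6 and m > -3) or (3/4)*cnt + m = 12 or 2*n = 8.
Before havoc n: forall n_1. ((2*cnt + 3*n_1 = 6 and m > -3) or (3/4)*cnt + m = 12 or 2*n_1 = 8)
Before cnt := cnt + 8: forall n_1. ((2*cnt + 3*n_1 = -10 and m > -3) or (3/4)*cnt + m = 6 or 2*n_1 = 8)
Before cnt := 3*m - cnt - 9: forall n_1. ((6*m + 3*n_1 = 2*cnt + 8 and m > -3) or (13/4)*m = (3/4)*cnt + 51/4 or 2*n_1 = 8)
Before n := acc: forall n_1. ((6*m + 3*n_1 = 2*cnt + 8 and m > -3) or (13/4)*m = (3/4)*cnt + 51/4 or 2*n_1 = 8)
Before acc := m - 7: forall n_1. ((6*m + 3*n_1 = 2*cnt + 8 and m > -3) or (13/4)*m = (3/4)*cnt + 51/4 or 2*n_1 = 8)
Answer: WP = forall n_1. ((6*m + 3*n_1 = 2*cnt + 8 and m > -3) or (13/4)*m = (3/4)*cnt + 51/4 or 2*n_1 = 8)


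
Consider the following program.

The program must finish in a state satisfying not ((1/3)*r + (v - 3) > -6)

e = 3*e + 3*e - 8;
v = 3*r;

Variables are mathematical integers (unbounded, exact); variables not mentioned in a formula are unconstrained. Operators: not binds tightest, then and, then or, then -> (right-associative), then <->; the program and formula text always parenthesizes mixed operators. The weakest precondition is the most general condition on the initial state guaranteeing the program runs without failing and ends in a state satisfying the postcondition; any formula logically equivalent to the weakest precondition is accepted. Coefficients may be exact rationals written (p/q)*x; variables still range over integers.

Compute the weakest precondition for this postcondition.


Working backward. After the program, the postcondition not ((1/3)*r + (v - 3) > -6) must hold; in canonical form it is not ((1/3)*r + v > -3).
Before v := 3*r: not ((10/3)*r > -3)
Before e := 3*e + 3*e - 8: not ((10/3)*r > -3)
Answer: WP = not ((10/3)*r > -3)


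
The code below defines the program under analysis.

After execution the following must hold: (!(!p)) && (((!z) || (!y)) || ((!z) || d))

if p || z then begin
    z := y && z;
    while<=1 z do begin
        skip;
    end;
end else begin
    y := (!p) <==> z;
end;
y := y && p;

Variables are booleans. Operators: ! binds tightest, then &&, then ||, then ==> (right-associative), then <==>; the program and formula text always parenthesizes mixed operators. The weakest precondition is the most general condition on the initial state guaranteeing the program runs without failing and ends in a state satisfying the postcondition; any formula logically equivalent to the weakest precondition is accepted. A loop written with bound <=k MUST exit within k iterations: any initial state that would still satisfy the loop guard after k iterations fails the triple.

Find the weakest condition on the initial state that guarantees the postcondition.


Working backward. After the program, the postcondition (!(!p)) && (((!z) || (!y)) || ((!z) || d)) must hold; in canonical form it is p && ((!z) || (!y) || d).
Before y := y && p: p && ((!z) || (!(y && p)) || d)
Then branch requires ((y && z) ==> ((!(y && z)) && p && ((!(y && z)) || (!(y && p)) || d))) && ((!(y && z)) ==> (p && ((!(y && z)) || (!(y && p)) || d))); else branch requires p && ((!z) || (!(((!p) <==> z) && p)) || d).
Before the if: ((p || z) ==> (((y && z) ==> ((!(y && z)) && p && ((!(y && z)) || (!(y && p)) || d))) && ((!(y && z)) ==> (p && ((!(y && z)) || (!(y && p)) || d))))) && ((!(p || z)) ==> (p && ((!z) || (!(((!p) <==> z) && p)) || d)))
Answer: WP = ((p || z) ==> (((y && z) ==> ((!(y && z)) && p && ((!(y && z)) || (!(y && p)) || d))) && ((!(y && z)) ==> (p && ((!(y && z)) || (!(y && p)) || d))))) && ((!(p || z)) ==> (p && ((!z) || (!(((!p) <==> z) && p)) || d)))


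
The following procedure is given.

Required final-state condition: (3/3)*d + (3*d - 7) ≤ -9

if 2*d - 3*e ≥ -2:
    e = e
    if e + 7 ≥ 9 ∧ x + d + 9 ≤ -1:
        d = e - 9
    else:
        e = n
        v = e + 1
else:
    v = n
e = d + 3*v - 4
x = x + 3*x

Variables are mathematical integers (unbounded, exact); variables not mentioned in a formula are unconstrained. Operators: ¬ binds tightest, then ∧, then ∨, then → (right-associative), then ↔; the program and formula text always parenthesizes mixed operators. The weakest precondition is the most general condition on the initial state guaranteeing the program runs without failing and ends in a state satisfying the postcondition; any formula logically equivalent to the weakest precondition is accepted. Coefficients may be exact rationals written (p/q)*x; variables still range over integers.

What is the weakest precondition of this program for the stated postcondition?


Working backward. After the program, the postcondition (3/3)*d + (3*d - 7) ≤ -9 must hold; in canonical form it is 4*d ≤ -2.
Before x := x + 3*x: 4*d ≤ -2
Before e := d + 3*v - 4: 4*d ≤ -2
Then branch requires ((e ≥ 2 ∧ d + x ≤ -10) → 4*e ≤ 34) ∧ ((¬(e ≥ 2 ∧ d + x ≤ -10)) → 4*d ≤ -2); else branch requires 4*d ≤ -2.
Before the if: (2*d ≥ 3*e - 2 → (((e ≥ 2 ∧ d + x ≤ -10) → 4*e ≤ 34) ∧ ((¬(e ≥ 2 ∧ d + x ≤ -10)) → 4*d ≤ -2))) ∧ ((¬(2*d ≥ 3*e - 2)) → 4*d ≤ -2)
Answer: WP = (2*d ≥ 3*e - 2 → (((e ≥ 2 ∧ d + x ≤ -10) → 4*e ≤ 34) ∧ ((¬(e ≥ 2 ∧ d + x ≤ -10)) → 4*d ≤ -2))) ∧ ((¬(2*d ≥ 3*e - 2)) → 4*d ≤ -2)


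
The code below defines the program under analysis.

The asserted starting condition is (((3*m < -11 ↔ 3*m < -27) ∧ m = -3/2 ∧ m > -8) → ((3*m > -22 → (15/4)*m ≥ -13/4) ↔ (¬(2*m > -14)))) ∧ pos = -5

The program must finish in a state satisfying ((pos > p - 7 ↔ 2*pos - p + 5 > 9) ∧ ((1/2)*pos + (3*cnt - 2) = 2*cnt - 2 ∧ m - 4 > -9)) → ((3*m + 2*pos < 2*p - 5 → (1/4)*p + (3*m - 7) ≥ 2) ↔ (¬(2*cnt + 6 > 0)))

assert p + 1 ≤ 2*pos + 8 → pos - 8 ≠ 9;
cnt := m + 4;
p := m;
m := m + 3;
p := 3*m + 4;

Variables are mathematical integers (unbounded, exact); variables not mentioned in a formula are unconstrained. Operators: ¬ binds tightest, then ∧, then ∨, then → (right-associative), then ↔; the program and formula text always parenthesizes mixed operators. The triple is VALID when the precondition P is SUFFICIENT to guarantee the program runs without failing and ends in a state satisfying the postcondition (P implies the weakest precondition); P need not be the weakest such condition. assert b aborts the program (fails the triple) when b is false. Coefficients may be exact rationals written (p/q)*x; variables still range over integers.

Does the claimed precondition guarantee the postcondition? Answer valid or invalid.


Working backward. After the program, the postcondition ((pos > p - 7 ↔ 2*pos - p + 5 > 9) ∧ ((1/2)*pos + (3*cnt - 2) = 2*cnt - 2 ∧ m - 4 > -9)) → ((3*m + 2*pos < 2*p - 5 → (1/4)*p + (3*m - 7) ≥ 2) ↔ (¬(2*cnt + 6 > 0))) must hold; in canonical form it is ((pos > p - 7 ↔ 2*pos > p + 4) ∧ cnt + (1/2)*pos = 0 ∧ m > -5) → ((3*m + 2*pos < 2*p - 5 → 3*m + (1/4)*p ≥ 9) ↔ (¬(2*cnt > -6))).
Before p := 3*m + 4: ((pos > 3*m - 3 ↔ 2*pos > 3*m + 8) ∧ cnt + (1/2)*pos = 0 ∧ m > -5) → ((2*pos < 3*m + 3 → (15/4)*m ≥ 8) ↔ (¬(2*cnt > -6)))
Before m := m + 3: ((pos > 3*m + 6 ↔ 2*pos > 3*m + 17) ∧ cnt + (1/2)*pos = 0 ∧ m > -8) → ((2*pos < 3*m + 12 → (15/4)*m ≥ -13/4) ↔ (¬(2*cnt > -6)))
Before p := m: ((pos > 3*m + 6 ↔ 2*pos > 3*m + 17) ∧ cnt + (1/2)*pos = 0 ∧ m > -8) → ((2*pos < 3*m + 12 → (15/4)*m ≥ -13/4) ↔ (¬(2*cnt > -6)))
Before cnt := m + 4: ((pos > 3*m + 6 ↔ 2*pos > 3*m + 17) ∧ m + (1/2)*pos = -4 ∧ m > -8) → ((2*pos < 3*m + 12 → (15/4)*m ≥ -13/4) ↔ (¬(2*m > -14)))
Before assert p + 1 ≤ 2*pos + 8 → pos - 8 ≠ 9: (p ≤ 2*pos + 7 → pos ≠ 17) ∧ (((pos > 3*m + 6 ↔ 2*pos > 3*m + 17) ∧ m + (1/2)*pos = -4 ∧ m > -8) → ((2*pos < 3*m + 12 → (15/4)*m ≥ -13/4) ↔ (¬(2*m > -14))))
The weakest precondition is (p ≤ 2*pos + 7 → pos ≠ 17) ∧ (((pos > 3*m + 6 ↔ 2*pos > 3*m + 17) ∧ m + (1/2)*pos = -4 ∧ m > -8) → ((2*pos < 3*m + 12 → (15/4)*m ≥ -13/4) ↔ (¬(2*m > -14)))).
Check whether (((3*m < -11 ↔ 3*m < -27) ∧ m = -3/2 ∧ m > -8) → ((3*m > -22 → (15/4)*m ≥ -13/4) ↔ (¬(2*m > -14)))) ∧ pos = -5 implies it.
Every state satisfying the precondition satisfies the weakest precondition: the implication holds.
Answer: valid


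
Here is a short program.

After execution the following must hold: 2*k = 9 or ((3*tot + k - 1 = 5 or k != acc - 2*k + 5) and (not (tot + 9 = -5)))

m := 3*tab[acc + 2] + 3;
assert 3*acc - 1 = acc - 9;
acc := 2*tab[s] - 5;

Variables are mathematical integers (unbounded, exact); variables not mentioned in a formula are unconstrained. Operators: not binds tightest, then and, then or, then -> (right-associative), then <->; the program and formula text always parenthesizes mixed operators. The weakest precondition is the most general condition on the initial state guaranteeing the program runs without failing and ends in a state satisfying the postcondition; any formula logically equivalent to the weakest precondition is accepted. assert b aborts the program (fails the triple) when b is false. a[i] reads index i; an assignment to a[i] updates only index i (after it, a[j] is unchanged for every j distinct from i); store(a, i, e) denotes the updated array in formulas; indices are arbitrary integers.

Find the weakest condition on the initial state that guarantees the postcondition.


Working backward. After the program, the postcondition 2*k = 9 or ((3*tot + k - 1 = 5 or k != acc - 2*k + 5) and (not (tot + 9 = -5))) must hold; in canonical form it is 2*k = 9 or ((k + 3*tot = 6 or 3*k != acc + 5) and (not (tot = -14))).
Before acc := 2*tab[s] - 5: 2*k = 9 or ((k + 3*tot = 6 or 3*k != 2*tab[s]) and (not (tot = -14)))
Before assert 3*acc - 1 = acc - 9: 2*acc = -8 and (2*k = 9 or ((k + 3*tot = 6 or 3*k != 2*tab[s]) and (not (tot = -14))))
Before m := 3*tab[acc + 2] + 3: 2*acc = -8 and (2*k = 9 or ((k + 3*tot = 6 or 3*k != 2*tab[s]) and (not (tot = -14))))
Answer: WP = 2*acc = -8 and (2*k = 9 or ((k + 3*tot = 6 or 3*k != 2*tab[s]) and (not (tot = -14))))


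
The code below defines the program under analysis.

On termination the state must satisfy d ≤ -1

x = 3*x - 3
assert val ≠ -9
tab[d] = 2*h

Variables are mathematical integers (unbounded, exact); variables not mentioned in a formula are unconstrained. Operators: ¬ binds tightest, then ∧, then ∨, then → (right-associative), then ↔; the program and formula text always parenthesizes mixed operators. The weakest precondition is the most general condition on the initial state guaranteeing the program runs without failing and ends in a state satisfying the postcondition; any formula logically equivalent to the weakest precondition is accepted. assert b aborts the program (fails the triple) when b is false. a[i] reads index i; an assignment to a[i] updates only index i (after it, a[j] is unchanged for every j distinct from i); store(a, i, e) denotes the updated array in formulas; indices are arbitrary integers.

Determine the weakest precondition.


Working backward. After the program, d ≤ -1 must hold.
Before tab[d] := 2*h: d ≤ -1
Before assert val ≠ -9: val ≠ -9 ∧ d ≤ -1
Before x := 3*x - 3: val ≠ -9 ∧ d ≤ -1
Answer: WP = val ≠ -9 ∧ d ≤ -1


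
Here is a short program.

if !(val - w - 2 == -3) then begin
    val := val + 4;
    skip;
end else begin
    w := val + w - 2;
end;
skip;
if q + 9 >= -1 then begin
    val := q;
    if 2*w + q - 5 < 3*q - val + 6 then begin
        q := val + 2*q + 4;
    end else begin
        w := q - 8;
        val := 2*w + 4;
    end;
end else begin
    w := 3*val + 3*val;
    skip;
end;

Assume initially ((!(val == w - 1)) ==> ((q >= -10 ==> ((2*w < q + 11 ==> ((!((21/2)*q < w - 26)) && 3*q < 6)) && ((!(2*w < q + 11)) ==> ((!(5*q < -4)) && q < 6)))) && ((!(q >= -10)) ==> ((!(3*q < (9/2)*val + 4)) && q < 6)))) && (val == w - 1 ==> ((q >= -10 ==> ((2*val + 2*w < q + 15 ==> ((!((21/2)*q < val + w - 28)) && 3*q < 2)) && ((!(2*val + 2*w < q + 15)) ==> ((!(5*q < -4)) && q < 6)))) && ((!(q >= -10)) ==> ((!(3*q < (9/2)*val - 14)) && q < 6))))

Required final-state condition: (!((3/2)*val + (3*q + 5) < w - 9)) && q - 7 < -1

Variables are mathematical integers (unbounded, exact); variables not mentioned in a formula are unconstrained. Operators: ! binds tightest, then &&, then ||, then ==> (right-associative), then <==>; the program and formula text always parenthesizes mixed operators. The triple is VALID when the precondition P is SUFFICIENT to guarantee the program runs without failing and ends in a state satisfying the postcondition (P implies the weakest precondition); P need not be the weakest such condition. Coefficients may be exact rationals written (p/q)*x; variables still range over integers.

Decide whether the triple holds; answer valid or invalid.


Working backward. After the program, the postcondition (!((3/2)*val + (3*q + 5) < w - 9)) && q - 7 < -1 must hold; in canonical form it is (!(3*q + (3/2)*val < w - 14)) && q < 6.
Then branch requires (2*w < q + 11 ==> ((!((21/2)*q < w - 26)) && 3*q < 2)) && ((!(2*w < q + 11)) ==> ((!(5*q < -4)) && q < 6)); else branch requires (!(3*q < (9/2)*val - 14)) && q < 6.
Before the if: (q >= -10 ==> ((2*w < q + 11 ==> ((!((21/2)*q < w - 26)) && 3*q < 2)) && ((!(2*w < q + 11)) ==> ((!(5*q < -4)) && q < 6)))) && ((!(q >= -10)) ==> ((!(3*q < (9/2)*val - 14)) && q < 6))
Before skip: (q >= -10 ==> ((2*w < q + 11 ==> ((!((21/2)*q < w - 26)) && 3*q < 2)) && ((!(2*w < q + 11)) ==> ((!(5*q < -4)) && q < 6)))) && ((!(q >= -10)) ==> ((!(3*q < (9/2)*val - 14)) && q < 6))
Then branch requires (q >= -10 ==> ((2*w < q + 11 ==> ((!((21/2)*q < w - 26)) && 3*q < 2)) && ((!(2*w < q + 11)) ==> ((!(5*q < -4)) && q < 6)))) && ((!(q >= -10)) ==> ((!(3*q < (9/2)*val + 4)) && q < 6)); else branch requires (q >= -10 ==> ((2*val + 2*w < q + 15 ==> ((!((21/2)*q < val + w - 28)) && 3*q < 2)) && ((!(2*val + 2*w < q + 15)) ==> ((!(5*q < -4)) && q < 6)))) && ((!(q >= -10)) ==> ((!(3*q < (9/2)*val - 14)) && q < 6)).
Before the if: ((!(val == w - 1)) ==> ((q >= -10 ==> ((2*w < q + 11 ==> ((!((21/2)*q < w - 26)) && 3*q < 2)) && ((!(2*w < q + 11)) ==> ((!(5*q < -4)) && q < 6)))) && ((!(q >= -10)) ==> ((!(3*q < (9/2)*val + 4)) && q < 6)))) && (val == w - 1 ==> ((q >= -10 ==> ((2*val + 2*w < q + 15 ==> ((!((21/2)*q < val + w - 28)) && 3*q < 2)) && ((!(2*val + 2*w < q + 15)) ==> ((!(5*q < -4)) && q < 6)))) && ((!(q >= -10)) ==> ((!(3*q < (9/2)*val - 14)) && q < 6))))
The weakest precondition is ((!(val == w - 1)) ==> ((q >= -10 ==> ((2*w < q + 11 ==> ((!((21/2)*q < w - 26)) && 3*q < 2)) && ((!(2*w < q + 11)) ==> ((!(5*q < -4)) && q < 6)))) && ((!(q >= -10)) ==> ((!(3*q < (9/2)*val + 4)) && q < 6)))) && (val == w - 1 ==> ((q >= -10 ==> ((2*val + 2*w < q + 15 ==> ((!((21/2)*q < val + w - 28)) && 3*q < 2)) && ((!(2*val + 2*w < q + 15)) ==> ((!(5*q < -4)) && q < 6)))) && ((!(q >= -10)) ==> ((!(3*q < (9/2)*val - 14)) && q < 6)))).
Check whether ((!(val == w - 1)) ==> ((q >= -10 ==> ((2*w < q + 11 ==> ((!((21/2)*q < w - 26)) && 3*q < 6)) && ((!(2*w < q + 11)) ==> ((!(5*q < -4)) && q < 6)))) && ((!(q >= -10)) ==> ((!(3*q < (9/2)*val + 4)) && q < 6)))) && (val == w - 1 ==> ((q >= -10 ==> ((2*val + 2*w < q + 15 ==> ((!((21/2)*q < val + w - 28)) && 3*q < 2)) && ((!(2*val + 2*w < q + 15)) ==> ((!(5*q < -4)) && q < 6)))) && ((!(q >= -10)) ==> ((!(3*q < (9/2)*val - 14)) && q < 6)))) implies it.
Countermodel: at the initial state q = 1, val = 0, w = 0, the precondition holds but the weakest precondition fails.
Answer: invalid


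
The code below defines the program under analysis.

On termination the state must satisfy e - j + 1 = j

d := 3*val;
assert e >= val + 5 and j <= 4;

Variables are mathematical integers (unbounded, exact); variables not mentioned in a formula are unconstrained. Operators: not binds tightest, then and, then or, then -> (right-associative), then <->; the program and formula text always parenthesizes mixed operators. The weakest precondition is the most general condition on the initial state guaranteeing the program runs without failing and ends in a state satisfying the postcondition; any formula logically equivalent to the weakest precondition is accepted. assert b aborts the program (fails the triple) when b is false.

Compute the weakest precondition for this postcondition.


Working backward. After the program, the postcondition e - j + 1 = j must hold; in canonical form it is e = 2*j - 1.
Before assert e >= val + 5 and j <= 4: e >= val + 5 and j <= 4 and e = 2*j - 1
Before d := 3*val: e >= val + 5 and j <= 4 and e = 2*j - 1
Answer: WP = e >= val + 5 and j <= 4 and e = 2*j - 1
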